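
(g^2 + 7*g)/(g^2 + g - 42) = g/(g - 6)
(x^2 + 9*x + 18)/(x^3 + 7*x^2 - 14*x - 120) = (x + 3)/(x^2 + x - 20)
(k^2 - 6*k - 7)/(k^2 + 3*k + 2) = (k - 7)/(k + 2)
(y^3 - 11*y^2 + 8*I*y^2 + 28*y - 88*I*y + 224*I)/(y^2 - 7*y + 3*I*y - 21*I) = (y^2 + y*(-4 + 8*I) - 32*I)/(y + 3*I)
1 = 1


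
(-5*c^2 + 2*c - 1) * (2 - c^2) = 5*c^4 - 2*c^3 - 9*c^2 + 4*c - 2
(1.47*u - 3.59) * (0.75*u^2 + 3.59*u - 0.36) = 1.1025*u^3 + 2.5848*u^2 - 13.4173*u + 1.2924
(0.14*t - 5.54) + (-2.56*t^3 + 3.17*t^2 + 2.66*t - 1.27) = -2.56*t^3 + 3.17*t^2 + 2.8*t - 6.81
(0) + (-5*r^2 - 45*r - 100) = -5*r^2 - 45*r - 100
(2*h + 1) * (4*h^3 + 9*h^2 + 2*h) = 8*h^4 + 22*h^3 + 13*h^2 + 2*h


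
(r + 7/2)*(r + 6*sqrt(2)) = r^2 + 7*r/2 + 6*sqrt(2)*r + 21*sqrt(2)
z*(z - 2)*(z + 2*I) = z^3 - 2*z^2 + 2*I*z^2 - 4*I*z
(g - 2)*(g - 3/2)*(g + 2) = g^3 - 3*g^2/2 - 4*g + 6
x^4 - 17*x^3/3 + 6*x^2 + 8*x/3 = x*(x - 4)*(x - 2)*(x + 1/3)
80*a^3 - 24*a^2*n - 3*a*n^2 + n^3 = (-4*a + n)^2*(5*a + n)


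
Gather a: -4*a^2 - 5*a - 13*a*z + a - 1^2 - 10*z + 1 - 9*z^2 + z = -4*a^2 + a*(-13*z - 4) - 9*z^2 - 9*z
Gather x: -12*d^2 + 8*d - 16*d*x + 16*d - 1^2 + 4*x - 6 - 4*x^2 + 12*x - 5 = -12*d^2 + 24*d - 4*x^2 + x*(16 - 16*d) - 12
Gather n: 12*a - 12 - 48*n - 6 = 12*a - 48*n - 18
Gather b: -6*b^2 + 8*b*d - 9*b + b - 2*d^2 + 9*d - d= -6*b^2 + b*(8*d - 8) - 2*d^2 + 8*d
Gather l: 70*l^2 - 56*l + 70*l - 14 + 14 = 70*l^2 + 14*l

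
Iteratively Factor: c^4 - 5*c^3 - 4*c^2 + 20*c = (c)*(c^3 - 5*c^2 - 4*c + 20) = c*(c + 2)*(c^2 - 7*c + 10) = c*(c - 2)*(c + 2)*(c - 5)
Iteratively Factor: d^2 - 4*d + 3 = (d - 1)*(d - 3)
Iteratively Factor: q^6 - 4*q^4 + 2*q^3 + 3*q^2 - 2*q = (q - 1)*(q^5 + q^4 - 3*q^3 - q^2 + 2*q) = q*(q - 1)*(q^4 + q^3 - 3*q^2 - q + 2) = q*(q - 1)^2*(q^3 + 2*q^2 - q - 2) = q*(q - 1)^2*(q + 1)*(q^2 + q - 2) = q*(q - 1)^3*(q + 1)*(q + 2)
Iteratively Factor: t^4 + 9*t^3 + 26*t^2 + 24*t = (t + 4)*(t^3 + 5*t^2 + 6*t) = (t + 3)*(t + 4)*(t^2 + 2*t) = t*(t + 3)*(t + 4)*(t + 2)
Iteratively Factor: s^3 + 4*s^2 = (s)*(s^2 + 4*s) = s^2*(s + 4)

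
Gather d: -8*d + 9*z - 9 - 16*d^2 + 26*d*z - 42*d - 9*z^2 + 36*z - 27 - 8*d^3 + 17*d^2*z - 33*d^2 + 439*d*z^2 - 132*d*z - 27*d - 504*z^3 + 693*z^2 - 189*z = -8*d^3 + d^2*(17*z - 49) + d*(439*z^2 - 106*z - 77) - 504*z^3 + 684*z^2 - 144*z - 36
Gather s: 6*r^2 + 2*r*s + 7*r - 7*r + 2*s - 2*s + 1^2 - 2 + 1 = 6*r^2 + 2*r*s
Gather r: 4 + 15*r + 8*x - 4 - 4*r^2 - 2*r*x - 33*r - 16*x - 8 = -4*r^2 + r*(-2*x - 18) - 8*x - 8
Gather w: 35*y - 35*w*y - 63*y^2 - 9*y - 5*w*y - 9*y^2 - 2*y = -40*w*y - 72*y^2 + 24*y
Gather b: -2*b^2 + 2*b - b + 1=-2*b^2 + b + 1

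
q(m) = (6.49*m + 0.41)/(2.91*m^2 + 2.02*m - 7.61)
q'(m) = (-5.82*m - 2.02)*(6.49*m + 0.41)/(2.91*m^2 + 2.02*m - 7.61)^2 + 6.49/(2.91*m^2 + 2.02*m - 7.61) = (18.8859*m^2 + 13.1098*m - (5.82*m + 2.02)*(6.49*m + 0.41) - 49.3889)/(2.91*m^2 + 2.02*m - 7.61)^2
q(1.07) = -3.47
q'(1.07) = -16.60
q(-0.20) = 0.11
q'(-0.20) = -0.81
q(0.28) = -0.33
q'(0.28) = -1.13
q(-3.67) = -0.97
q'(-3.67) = -0.51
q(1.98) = 1.70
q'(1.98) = -2.12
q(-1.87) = 9.68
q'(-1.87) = -76.18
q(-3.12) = -1.38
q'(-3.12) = -1.09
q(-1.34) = 1.63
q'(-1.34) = -3.12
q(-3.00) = -1.52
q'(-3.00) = -1.36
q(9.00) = 0.24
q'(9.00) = -0.03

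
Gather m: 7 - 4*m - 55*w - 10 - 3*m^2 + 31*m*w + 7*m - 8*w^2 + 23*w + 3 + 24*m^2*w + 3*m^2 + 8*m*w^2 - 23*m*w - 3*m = 24*m^2*w + m*(8*w^2 + 8*w) - 8*w^2 - 32*w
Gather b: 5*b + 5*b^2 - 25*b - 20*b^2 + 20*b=-15*b^2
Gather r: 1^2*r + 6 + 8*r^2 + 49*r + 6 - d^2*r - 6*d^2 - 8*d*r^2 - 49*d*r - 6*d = -6*d^2 - 6*d + r^2*(8 - 8*d) + r*(-d^2 - 49*d + 50) + 12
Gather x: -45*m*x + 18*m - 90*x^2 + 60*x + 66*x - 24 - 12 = 18*m - 90*x^2 + x*(126 - 45*m) - 36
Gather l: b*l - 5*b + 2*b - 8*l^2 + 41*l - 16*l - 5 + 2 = -3*b - 8*l^2 + l*(b + 25) - 3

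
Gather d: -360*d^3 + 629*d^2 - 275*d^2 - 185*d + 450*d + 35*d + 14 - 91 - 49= -360*d^3 + 354*d^2 + 300*d - 126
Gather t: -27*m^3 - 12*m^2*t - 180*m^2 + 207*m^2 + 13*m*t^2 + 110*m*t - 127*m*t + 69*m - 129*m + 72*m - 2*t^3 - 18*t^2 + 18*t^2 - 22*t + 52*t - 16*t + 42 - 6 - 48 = -27*m^3 + 27*m^2 + 13*m*t^2 + 12*m - 2*t^3 + t*(-12*m^2 - 17*m + 14) - 12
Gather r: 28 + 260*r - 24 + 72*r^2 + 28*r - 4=72*r^2 + 288*r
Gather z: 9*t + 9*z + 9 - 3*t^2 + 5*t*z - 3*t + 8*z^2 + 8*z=-3*t^2 + 6*t + 8*z^2 + z*(5*t + 17) + 9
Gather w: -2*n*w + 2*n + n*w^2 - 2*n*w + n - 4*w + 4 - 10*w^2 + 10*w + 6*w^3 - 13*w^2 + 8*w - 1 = 3*n + 6*w^3 + w^2*(n - 23) + w*(14 - 4*n) + 3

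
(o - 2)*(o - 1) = o^2 - 3*o + 2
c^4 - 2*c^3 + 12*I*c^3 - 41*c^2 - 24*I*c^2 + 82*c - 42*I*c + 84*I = (c - 2)*(c + 2*I)*(c + 3*I)*(c + 7*I)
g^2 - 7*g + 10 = (g - 5)*(g - 2)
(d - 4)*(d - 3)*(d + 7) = d^3 - 37*d + 84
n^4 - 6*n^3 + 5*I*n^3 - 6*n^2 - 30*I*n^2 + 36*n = n*(n - 6)*(n + 2*I)*(n + 3*I)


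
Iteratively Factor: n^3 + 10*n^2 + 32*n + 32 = (n + 4)*(n^2 + 6*n + 8) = (n + 4)^2*(n + 2)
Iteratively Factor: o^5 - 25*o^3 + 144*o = (o)*(o^4 - 25*o^2 + 144) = o*(o - 4)*(o^3 + 4*o^2 - 9*o - 36) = o*(o - 4)*(o + 3)*(o^2 + o - 12) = o*(o - 4)*(o + 3)*(o + 4)*(o - 3)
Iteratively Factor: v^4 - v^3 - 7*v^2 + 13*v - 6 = (v - 2)*(v^3 + v^2 - 5*v + 3) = (v - 2)*(v - 1)*(v^2 + 2*v - 3) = (v - 2)*(v - 1)*(v + 3)*(v - 1)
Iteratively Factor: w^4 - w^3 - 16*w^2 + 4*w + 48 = (w + 2)*(w^3 - 3*w^2 - 10*w + 24) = (w - 4)*(w + 2)*(w^2 + w - 6) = (w - 4)*(w + 2)*(w + 3)*(w - 2)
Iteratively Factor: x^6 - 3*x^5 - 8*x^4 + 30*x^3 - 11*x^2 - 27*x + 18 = (x + 1)*(x^5 - 4*x^4 - 4*x^3 + 34*x^2 - 45*x + 18) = (x - 2)*(x + 1)*(x^4 - 2*x^3 - 8*x^2 + 18*x - 9) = (x - 2)*(x - 1)*(x + 1)*(x^3 - x^2 - 9*x + 9) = (x - 2)*(x - 1)^2*(x + 1)*(x^2 - 9) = (x - 2)*(x - 1)^2*(x + 1)*(x + 3)*(x - 3)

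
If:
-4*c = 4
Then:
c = -1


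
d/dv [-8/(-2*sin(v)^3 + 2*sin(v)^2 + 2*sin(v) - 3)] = 64*(-3*sin(v)^2 + 2*sin(v) + 1)*cos(v)/(4*sin(v)^2 + sin(v) + sin(3*v) - 6)^2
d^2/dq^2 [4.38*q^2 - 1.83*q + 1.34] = 8.76000000000000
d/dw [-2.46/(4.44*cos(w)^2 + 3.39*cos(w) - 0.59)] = -(21.8448*cos(w) + 8.3394)*sin(w)/(4.44*cos(w)^2 + 3.39*cos(w) - 0.59)^2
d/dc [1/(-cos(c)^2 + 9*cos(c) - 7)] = (9 - 2*cos(c))*sin(c)/(cos(c)^2 - 9*cos(c) + 7)^2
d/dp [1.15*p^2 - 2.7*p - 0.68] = 2.3*p - 2.7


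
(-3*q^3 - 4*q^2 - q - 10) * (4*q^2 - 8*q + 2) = -12*q^5 + 8*q^4 + 22*q^3 - 40*q^2 + 78*q - 20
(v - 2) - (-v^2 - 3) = v^2 + v + 1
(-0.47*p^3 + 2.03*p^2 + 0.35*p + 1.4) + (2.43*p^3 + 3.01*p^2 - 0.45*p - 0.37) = 1.96*p^3 + 5.04*p^2 - 0.1*p + 1.03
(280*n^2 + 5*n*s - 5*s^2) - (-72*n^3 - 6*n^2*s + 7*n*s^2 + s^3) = 72*n^3 + 6*n^2*s + 280*n^2 - 7*n*s^2 + 5*n*s - s^3 - 5*s^2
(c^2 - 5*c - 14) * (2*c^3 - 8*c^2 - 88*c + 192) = 2*c^5 - 18*c^4 - 76*c^3 + 744*c^2 + 272*c - 2688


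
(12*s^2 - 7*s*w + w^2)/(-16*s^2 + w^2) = (-3*s + w)/(4*s + w)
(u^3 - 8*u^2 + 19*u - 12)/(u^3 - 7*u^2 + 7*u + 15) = (u^2 - 5*u + 4)/(u^2 - 4*u - 5)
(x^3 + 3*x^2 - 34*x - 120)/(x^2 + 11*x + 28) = (x^2 - x - 30)/(x + 7)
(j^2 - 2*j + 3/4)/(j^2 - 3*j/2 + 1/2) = (j - 3/2)/(j - 1)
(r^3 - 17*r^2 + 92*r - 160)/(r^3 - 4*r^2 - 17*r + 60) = (r^2 - 12*r + 32)/(r^2 + r - 12)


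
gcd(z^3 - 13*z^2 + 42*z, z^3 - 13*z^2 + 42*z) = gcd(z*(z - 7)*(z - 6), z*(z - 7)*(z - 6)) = z^3 - 13*z^2 + 42*z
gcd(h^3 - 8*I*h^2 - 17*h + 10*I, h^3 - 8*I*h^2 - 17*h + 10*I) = h^3 - 8*I*h^2 - 17*h + 10*I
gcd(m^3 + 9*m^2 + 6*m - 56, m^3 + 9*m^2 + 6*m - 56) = m^3 + 9*m^2 + 6*m - 56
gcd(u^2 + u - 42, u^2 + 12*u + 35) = u + 7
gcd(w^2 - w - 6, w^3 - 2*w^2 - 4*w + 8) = w + 2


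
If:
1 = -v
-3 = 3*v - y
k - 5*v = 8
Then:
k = 3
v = -1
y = 0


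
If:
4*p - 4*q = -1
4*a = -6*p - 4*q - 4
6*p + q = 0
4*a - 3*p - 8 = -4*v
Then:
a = -65/56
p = -1/28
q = 3/14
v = 351/112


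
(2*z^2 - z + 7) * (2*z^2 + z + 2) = 4*z^4 + 17*z^2 + 5*z + 14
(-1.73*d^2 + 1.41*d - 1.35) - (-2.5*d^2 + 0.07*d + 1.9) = 0.77*d^2 + 1.34*d - 3.25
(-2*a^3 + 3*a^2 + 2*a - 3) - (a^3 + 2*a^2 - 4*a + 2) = -3*a^3 + a^2 + 6*a - 5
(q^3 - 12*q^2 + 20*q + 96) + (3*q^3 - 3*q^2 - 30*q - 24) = 4*q^3 - 15*q^2 - 10*q + 72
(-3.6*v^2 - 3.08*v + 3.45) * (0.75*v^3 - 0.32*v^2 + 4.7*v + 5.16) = -2.7*v^5 - 1.158*v^4 - 13.3469*v^3 - 34.156*v^2 + 0.322199999999999*v + 17.802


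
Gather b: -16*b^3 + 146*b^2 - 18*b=-16*b^3 + 146*b^2 - 18*b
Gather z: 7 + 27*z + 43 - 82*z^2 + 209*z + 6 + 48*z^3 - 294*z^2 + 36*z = 48*z^3 - 376*z^2 + 272*z + 56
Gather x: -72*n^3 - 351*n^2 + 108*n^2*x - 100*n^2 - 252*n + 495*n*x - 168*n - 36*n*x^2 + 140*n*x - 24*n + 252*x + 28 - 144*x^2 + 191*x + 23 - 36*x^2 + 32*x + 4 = -72*n^3 - 451*n^2 - 444*n + x^2*(-36*n - 180) + x*(108*n^2 + 635*n + 475) + 55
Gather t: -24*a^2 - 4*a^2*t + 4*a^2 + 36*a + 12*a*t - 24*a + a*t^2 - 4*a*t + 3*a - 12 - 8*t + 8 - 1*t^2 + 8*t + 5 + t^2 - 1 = -20*a^2 + a*t^2 + 15*a + t*(-4*a^2 + 8*a)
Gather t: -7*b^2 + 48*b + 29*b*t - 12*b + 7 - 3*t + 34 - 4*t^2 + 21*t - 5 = -7*b^2 + 36*b - 4*t^2 + t*(29*b + 18) + 36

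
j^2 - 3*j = j*(j - 3)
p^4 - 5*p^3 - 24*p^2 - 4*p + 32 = (p - 8)*(p - 1)*(p + 2)^2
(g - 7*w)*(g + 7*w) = g^2 - 49*w^2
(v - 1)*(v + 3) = v^2 + 2*v - 3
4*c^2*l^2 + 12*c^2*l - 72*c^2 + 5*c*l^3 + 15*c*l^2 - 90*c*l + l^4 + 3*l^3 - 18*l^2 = (c + l)*(4*c + l)*(l - 3)*(l + 6)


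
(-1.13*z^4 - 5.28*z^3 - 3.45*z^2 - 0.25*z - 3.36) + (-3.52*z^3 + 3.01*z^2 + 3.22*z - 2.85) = -1.13*z^4 - 8.8*z^3 - 0.44*z^2 + 2.97*z - 6.21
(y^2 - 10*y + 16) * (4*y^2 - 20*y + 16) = 4*y^4 - 60*y^3 + 280*y^2 - 480*y + 256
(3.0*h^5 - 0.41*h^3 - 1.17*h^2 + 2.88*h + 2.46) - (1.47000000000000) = 3.0*h^5 - 0.41*h^3 - 1.17*h^2 + 2.88*h + 0.99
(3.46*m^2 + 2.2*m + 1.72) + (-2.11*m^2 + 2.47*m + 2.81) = 1.35*m^2 + 4.67*m + 4.53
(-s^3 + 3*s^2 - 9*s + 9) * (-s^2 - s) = s^5 - 2*s^4 + 6*s^3 - 9*s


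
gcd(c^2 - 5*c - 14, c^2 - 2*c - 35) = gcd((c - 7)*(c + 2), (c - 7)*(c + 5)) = c - 7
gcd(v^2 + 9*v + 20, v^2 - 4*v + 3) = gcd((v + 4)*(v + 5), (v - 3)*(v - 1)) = 1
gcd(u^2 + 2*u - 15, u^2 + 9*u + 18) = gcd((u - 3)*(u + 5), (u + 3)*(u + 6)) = 1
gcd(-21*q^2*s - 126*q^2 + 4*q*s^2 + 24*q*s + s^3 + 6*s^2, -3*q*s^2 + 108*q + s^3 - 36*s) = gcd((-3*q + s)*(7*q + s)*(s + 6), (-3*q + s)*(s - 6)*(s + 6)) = 3*q*s + 18*q - s^2 - 6*s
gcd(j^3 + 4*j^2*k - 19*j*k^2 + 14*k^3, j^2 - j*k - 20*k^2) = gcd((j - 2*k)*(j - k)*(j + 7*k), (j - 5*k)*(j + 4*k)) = 1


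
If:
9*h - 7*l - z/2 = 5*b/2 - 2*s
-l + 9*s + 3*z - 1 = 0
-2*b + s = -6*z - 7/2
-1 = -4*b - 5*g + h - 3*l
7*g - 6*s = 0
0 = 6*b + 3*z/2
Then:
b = 11214/77425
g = 17637/77425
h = -9919/30970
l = -53609/154850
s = 41153/154850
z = -44856/77425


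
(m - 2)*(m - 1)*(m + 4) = m^3 + m^2 - 10*m + 8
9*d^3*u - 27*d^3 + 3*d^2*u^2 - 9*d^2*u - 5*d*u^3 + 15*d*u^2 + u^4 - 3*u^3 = (-3*d + u)^2*(d + u)*(u - 3)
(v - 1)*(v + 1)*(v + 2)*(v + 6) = v^4 + 8*v^3 + 11*v^2 - 8*v - 12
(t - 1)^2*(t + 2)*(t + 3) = t^4 + 3*t^3 - 3*t^2 - 7*t + 6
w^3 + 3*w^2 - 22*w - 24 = (w - 4)*(w + 1)*(w + 6)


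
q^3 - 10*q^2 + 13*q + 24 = (q - 8)*(q - 3)*(q + 1)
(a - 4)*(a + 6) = a^2 + 2*a - 24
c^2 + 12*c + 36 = (c + 6)^2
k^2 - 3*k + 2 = (k - 2)*(k - 1)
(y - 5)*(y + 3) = y^2 - 2*y - 15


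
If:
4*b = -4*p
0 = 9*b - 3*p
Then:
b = 0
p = 0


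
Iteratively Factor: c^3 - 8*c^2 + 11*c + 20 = (c + 1)*(c^2 - 9*c + 20) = (c - 4)*(c + 1)*(c - 5)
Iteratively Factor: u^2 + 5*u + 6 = (u + 2)*(u + 3)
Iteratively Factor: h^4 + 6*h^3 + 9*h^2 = (h)*(h^3 + 6*h^2 + 9*h) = h*(h + 3)*(h^2 + 3*h) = h*(h + 3)^2*(h)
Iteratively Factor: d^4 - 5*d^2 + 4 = (d + 1)*(d^3 - d^2 - 4*d + 4) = (d - 1)*(d + 1)*(d^2 - 4) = (d - 2)*(d - 1)*(d + 1)*(d + 2)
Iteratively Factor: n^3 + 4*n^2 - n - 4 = (n + 1)*(n^2 + 3*n - 4) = (n - 1)*(n + 1)*(n + 4)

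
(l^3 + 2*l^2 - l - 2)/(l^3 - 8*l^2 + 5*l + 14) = (l^2 + l - 2)/(l^2 - 9*l + 14)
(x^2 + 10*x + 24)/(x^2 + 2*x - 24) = (x + 4)/(x - 4)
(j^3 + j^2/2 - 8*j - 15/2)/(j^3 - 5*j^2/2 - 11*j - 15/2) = (2*j^2 - j - 15)/(2*j^2 - 7*j - 15)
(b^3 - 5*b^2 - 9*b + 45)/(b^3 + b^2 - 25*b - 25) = (b^2 - 9)/(b^2 + 6*b + 5)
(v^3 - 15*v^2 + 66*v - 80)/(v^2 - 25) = (v^2 - 10*v + 16)/(v + 5)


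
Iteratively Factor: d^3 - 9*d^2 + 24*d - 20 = (d - 5)*(d^2 - 4*d + 4) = (d - 5)*(d - 2)*(d - 2)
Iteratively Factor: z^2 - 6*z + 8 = (z - 4)*(z - 2)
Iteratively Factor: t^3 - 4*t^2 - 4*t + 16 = (t - 2)*(t^2 - 2*t - 8) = (t - 4)*(t - 2)*(t + 2)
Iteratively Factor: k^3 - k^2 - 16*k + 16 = (k - 1)*(k^2 - 16) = (k - 4)*(k - 1)*(k + 4)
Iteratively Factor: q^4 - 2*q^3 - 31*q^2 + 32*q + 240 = (q - 5)*(q^3 + 3*q^2 - 16*q - 48) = (q - 5)*(q + 4)*(q^2 - q - 12) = (q - 5)*(q + 3)*(q + 4)*(q - 4)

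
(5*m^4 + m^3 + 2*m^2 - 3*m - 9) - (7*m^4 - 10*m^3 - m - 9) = -2*m^4 + 11*m^3 + 2*m^2 - 2*m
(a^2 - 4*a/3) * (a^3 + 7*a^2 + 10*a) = a^5 + 17*a^4/3 + 2*a^3/3 - 40*a^2/3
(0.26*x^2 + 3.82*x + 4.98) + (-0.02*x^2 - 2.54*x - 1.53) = 0.24*x^2 + 1.28*x + 3.45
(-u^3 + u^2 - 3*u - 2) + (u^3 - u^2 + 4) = 2 - 3*u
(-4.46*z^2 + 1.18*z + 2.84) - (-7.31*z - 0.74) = -4.46*z^2 + 8.49*z + 3.58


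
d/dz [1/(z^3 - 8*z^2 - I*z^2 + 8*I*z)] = (-3*z^2 + 16*z + 2*I*z - 8*I)/(z^2*(z^2 - 8*z - I*z + 8*I)^2)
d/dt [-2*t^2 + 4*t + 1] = 4 - 4*t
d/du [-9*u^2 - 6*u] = -18*u - 6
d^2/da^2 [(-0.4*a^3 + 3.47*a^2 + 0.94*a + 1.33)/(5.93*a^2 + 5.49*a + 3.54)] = (-1.4210854715202e-14*a^5 - 2.27373675443232e-13*a^4 - 167.144866*a^3 - 203.084742*a^2 + 111.322638*a + 74.76567)/(208.527857*a^6 + 579.165903*a^5 + 909.643617*a^4 + 856.952217*a^3 + 543.025026*a^2 + 206.395452*a + 44.361864)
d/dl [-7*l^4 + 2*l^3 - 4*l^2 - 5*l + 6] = -28*l^3 + 6*l^2 - 8*l - 5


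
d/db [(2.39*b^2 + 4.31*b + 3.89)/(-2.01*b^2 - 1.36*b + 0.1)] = (5.4127*b^2 + 16.1158*b + 5.7214)/(4.0401*b^4 + 5.4672*b^3 + 1.4476*b^2 - 0.272*b + 0.01)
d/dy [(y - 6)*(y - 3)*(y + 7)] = 3*y^2 - 4*y - 45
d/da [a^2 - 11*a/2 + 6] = 2*a - 11/2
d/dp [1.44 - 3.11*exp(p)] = -3.11*exp(p)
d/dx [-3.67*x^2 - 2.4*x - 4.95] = -7.34*x - 2.4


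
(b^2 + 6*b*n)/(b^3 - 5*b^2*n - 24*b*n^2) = (b + 6*n)/(b^2 - 5*b*n - 24*n^2)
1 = 1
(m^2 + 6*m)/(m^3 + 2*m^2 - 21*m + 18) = m/(m^2 - 4*m + 3)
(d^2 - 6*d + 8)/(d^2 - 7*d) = (d^2 - 6*d + 8)/(d*(d - 7))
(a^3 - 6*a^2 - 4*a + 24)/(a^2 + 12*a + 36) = (a^3 - 6*a^2 - 4*a + 24)/(a^2 + 12*a + 36)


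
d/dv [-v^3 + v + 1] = 1 - 3*v^2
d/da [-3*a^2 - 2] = -6*a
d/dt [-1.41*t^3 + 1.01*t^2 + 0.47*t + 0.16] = -4.23*t^2 + 2.02*t + 0.47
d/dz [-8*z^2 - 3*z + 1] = -16*z - 3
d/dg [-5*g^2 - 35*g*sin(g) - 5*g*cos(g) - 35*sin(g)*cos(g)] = 5*g*sin(g) - 35*g*cos(g) - 10*g - 35*sin(g) - 5*cos(g) - 35*cos(2*g)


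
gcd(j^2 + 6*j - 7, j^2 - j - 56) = j + 7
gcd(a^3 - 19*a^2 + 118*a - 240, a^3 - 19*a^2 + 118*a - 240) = a^3 - 19*a^2 + 118*a - 240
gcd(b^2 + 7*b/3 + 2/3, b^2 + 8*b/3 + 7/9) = b + 1/3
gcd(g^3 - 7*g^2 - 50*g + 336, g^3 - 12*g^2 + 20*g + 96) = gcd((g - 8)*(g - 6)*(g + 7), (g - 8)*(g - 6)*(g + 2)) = g^2 - 14*g + 48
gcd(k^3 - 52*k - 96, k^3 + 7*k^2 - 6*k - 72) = k + 6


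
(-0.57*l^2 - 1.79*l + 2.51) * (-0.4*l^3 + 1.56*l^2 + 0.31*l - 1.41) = 0.228*l^5 - 0.1732*l^4 - 3.9731*l^3 + 4.1644*l^2 + 3.302*l - 3.5391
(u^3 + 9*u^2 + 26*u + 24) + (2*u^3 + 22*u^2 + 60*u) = 3*u^3 + 31*u^2 + 86*u + 24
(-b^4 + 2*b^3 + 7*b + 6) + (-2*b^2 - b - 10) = -b^4 + 2*b^3 - 2*b^2 + 6*b - 4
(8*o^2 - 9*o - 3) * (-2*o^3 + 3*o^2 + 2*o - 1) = -16*o^5 + 42*o^4 - 5*o^3 - 35*o^2 + 3*o + 3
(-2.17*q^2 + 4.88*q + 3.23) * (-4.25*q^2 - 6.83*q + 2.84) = 9.2225*q^4 - 5.9189*q^3 - 53.2207*q^2 - 8.2017*q + 9.1732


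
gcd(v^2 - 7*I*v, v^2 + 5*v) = v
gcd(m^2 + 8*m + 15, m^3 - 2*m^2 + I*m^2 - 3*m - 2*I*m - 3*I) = 1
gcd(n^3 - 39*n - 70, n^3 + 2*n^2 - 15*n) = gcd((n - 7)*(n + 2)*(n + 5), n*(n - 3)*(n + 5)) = n + 5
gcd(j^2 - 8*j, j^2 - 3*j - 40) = j - 8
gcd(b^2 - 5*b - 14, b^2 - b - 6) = b + 2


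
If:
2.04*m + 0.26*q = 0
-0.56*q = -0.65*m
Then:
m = 0.00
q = 0.00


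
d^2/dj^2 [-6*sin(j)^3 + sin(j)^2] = 9*sin(j)/2 - 27*sin(3*j)/2 + 2*cos(2*j)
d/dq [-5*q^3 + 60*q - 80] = 60 - 15*q^2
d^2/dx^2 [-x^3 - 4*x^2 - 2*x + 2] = -6*x - 8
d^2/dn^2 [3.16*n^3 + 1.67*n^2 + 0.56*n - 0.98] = 18.96*n + 3.34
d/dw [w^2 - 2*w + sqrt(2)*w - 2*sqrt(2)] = 2*w - 2 + sqrt(2)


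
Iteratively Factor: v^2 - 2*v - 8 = (v + 2)*(v - 4)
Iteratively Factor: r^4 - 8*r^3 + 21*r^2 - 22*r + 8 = (r - 1)*(r^3 - 7*r^2 + 14*r - 8) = (r - 4)*(r - 1)*(r^2 - 3*r + 2) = (r - 4)*(r - 2)*(r - 1)*(r - 1)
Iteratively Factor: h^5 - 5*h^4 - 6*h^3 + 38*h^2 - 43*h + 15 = (h - 1)*(h^4 - 4*h^3 - 10*h^2 + 28*h - 15) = (h - 5)*(h - 1)*(h^3 + h^2 - 5*h + 3) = (h - 5)*(h - 1)*(h + 3)*(h^2 - 2*h + 1) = (h - 5)*(h - 1)^2*(h + 3)*(h - 1)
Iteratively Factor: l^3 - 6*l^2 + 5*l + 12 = (l - 4)*(l^2 - 2*l - 3) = (l - 4)*(l + 1)*(l - 3)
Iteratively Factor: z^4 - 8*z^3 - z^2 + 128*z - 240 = (z - 5)*(z^3 - 3*z^2 - 16*z + 48) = (z - 5)*(z - 3)*(z^2 - 16) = (z - 5)*(z - 4)*(z - 3)*(z + 4)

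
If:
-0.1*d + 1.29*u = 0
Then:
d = 12.9*u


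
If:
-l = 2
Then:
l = -2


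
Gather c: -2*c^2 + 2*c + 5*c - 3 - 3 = -2*c^2 + 7*c - 6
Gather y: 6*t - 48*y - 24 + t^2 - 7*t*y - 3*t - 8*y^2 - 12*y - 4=t^2 + 3*t - 8*y^2 + y*(-7*t - 60) - 28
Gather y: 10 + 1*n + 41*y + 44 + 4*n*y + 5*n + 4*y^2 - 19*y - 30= 6*n + 4*y^2 + y*(4*n + 22) + 24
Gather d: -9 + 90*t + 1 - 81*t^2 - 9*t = -81*t^2 + 81*t - 8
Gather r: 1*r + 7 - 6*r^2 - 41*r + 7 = -6*r^2 - 40*r + 14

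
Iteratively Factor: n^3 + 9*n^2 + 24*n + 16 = (n + 4)*(n^2 + 5*n + 4) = (n + 1)*(n + 4)*(n + 4)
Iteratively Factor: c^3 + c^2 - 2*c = (c)*(c^2 + c - 2) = c*(c + 2)*(c - 1)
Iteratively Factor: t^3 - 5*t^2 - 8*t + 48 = (t - 4)*(t^2 - t - 12) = (t - 4)*(t + 3)*(t - 4)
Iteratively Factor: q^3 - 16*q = (q)*(q^2 - 16) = q*(q - 4)*(q + 4)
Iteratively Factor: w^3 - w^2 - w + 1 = (w - 1)*(w^2 - 1) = (w - 1)*(w + 1)*(w - 1)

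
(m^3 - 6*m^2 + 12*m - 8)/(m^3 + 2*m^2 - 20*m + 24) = (m - 2)/(m + 6)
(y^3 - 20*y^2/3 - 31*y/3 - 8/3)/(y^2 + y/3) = y - 7 - 8/y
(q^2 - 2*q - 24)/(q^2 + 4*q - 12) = (q^2 - 2*q - 24)/(q^2 + 4*q - 12)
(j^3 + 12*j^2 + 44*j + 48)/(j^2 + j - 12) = (j^2 + 8*j + 12)/(j - 3)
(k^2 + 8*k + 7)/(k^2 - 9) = (k^2 + 8*k + 7)/(k^2 - 9)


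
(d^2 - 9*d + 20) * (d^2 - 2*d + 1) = d^4 - 11*d^3 + 39*d^2 - 49*d + 20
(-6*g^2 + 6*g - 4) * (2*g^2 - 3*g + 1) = -12*g^4 + 30*g^3 - 32*g^2 + 18*g - 4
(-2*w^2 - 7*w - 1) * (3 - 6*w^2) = 12*w^4 + 42*w^3 - 21*w - 3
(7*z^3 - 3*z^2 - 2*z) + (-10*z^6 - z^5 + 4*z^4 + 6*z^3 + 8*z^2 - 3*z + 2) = -10*z^6 - z^5 + 4*z^4 + 13*z^3 + 5*z^2 - 5*z + 2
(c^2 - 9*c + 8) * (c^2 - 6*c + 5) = c^4 - 15*c^3 + 67*c^2 - 93*c + 40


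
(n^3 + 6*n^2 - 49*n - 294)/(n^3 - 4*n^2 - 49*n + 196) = (n + 6)/(n - 4)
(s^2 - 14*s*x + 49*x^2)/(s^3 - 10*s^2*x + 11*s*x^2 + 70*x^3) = (-s + 7*x)/(-s^2 + 3*s*x + 10*x^2)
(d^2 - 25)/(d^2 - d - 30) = (d - 5)/(d - 6)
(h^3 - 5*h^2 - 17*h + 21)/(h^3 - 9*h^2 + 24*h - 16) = (h^2 - 4*h - 21)/(h^2 - 8*h + 16)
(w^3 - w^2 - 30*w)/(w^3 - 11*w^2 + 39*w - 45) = w*(w^2 - w - 30)/(w^3 - 11*w^2 + 39*w - 45)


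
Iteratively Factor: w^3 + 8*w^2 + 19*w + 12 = (w + 1)*(w^2 + 7*w + 12) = (w + 1)*(w + 4)*(w + 3)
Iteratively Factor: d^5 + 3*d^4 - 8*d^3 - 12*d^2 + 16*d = (d - 2)*(d^4 + 5*d^3 + 2*d^2 - 8*d) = (d - 2)*(d + 2)*(d^3 + 3*d^2 - 4*d) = d*(d - 2)*(d + 2)*(d^2 + 3*d - 4) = d*(d - 2)*(d - 1)*(d + 2)*(d + 4)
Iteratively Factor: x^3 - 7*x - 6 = (x + 1)*(x^2 - x - 6) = (x - 3)*(x + 1)*(x + 2)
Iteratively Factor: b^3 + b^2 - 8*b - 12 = (b - 3)*(b^2 + 4*b + 4) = (b - 3)*(b + 2)*(b + 2)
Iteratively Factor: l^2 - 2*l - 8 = (l + 2)*(l - 4)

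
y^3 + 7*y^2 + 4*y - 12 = (y - 1)*(y + 2)*(y + 6)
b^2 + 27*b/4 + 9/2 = (b + 3/4)*(b + 6)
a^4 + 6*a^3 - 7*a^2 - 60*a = a*(a - 3)*(a + 4)*(a + 5)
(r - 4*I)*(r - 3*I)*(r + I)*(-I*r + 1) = -I*r^4 - 5*r^3 - I*r^2 - 17*r - 12*I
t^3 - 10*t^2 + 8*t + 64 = (t - 8)*(t - 4)*(t + 2)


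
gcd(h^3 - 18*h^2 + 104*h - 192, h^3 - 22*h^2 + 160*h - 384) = h^2 - 14*h + 48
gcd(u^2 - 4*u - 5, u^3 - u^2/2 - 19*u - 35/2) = u^2 - 4*u - 5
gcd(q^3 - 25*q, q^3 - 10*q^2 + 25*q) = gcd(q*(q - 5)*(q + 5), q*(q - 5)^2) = q^2 - 5*q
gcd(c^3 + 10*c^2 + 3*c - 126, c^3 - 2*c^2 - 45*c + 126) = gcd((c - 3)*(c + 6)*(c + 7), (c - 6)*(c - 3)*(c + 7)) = c^2 + 4*c - 21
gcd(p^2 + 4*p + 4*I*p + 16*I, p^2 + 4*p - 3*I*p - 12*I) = p + 4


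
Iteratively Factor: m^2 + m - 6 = (m + 3)*(m - 2)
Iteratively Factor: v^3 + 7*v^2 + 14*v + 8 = (v + 2)*(v^2 + 5*v + 4) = (v + 2)*(v + 4)*(v + 1)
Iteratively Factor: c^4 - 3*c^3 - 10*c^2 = (c - 5)*(c^3 + 2*c^2) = c*(c - 5)*(c^2 + 2*c) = c^2*(c - 5)*(c + 2)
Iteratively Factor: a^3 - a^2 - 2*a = (a - 2)*(a^2 + a) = a*(a - 2)*(a + 1)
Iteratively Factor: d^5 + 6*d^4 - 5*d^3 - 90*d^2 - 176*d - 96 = (d + 1)*(d^4 + 5*d^3 - 10*d^2 - 80*d - 96) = (d + 1)*(d + 2)*(d^3 + 3*d^2 - 16*d - 48) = (d - 4)*(d + 1)*(d + 2)*(d^2 + 7*d + 12) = (d - 4)*(d + 1)*(d + 2)*(d + 4)*(d + 3)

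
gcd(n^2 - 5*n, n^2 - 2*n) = n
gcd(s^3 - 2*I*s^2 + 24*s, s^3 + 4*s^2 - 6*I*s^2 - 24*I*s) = s^2 - 6*I*s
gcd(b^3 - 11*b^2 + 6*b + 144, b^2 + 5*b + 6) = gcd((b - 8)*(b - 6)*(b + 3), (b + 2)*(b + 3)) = b + 3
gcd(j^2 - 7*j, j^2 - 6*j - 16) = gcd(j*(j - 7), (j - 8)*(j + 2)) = 1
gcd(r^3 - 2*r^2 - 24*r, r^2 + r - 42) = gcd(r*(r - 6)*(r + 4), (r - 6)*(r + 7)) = r - 6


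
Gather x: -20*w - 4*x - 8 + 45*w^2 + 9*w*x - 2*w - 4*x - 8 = 45*w^2 - 22*w + x*(9*w - 8) - 16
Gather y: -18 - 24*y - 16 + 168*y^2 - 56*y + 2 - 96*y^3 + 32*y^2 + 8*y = -96*y^3 + 200*y^2 - 72*y - 32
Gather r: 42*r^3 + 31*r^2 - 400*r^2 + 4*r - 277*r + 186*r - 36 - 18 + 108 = 42*r^3 - 369*r^2 - 87*r + 54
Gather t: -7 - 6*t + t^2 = t^2 - 6*t - 7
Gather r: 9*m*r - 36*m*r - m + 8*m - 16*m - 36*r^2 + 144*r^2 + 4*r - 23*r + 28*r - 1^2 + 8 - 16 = -9*m + 108*r^2 + r*(9 - 27*m) - 9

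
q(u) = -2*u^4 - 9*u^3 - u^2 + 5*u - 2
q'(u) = -8*u^3 - 27*u^2 - 2*u + 5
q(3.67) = -804.82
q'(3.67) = -761.45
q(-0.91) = -1.97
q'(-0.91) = -9.51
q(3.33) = -574.70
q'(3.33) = -596.47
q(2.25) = -149.59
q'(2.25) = -227.31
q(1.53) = -39.88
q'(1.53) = -89.92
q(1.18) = -16.16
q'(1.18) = -48.10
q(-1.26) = 3.07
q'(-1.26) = -19.34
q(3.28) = -545.43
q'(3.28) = -574.34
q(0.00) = -2.00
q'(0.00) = 5.00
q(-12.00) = -26126.00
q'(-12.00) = 9965.00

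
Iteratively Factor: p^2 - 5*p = (p - 5)*(p)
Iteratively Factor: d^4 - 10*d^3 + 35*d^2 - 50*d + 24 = (d - 1)*(d^3 - 9*d^2 + 26*d - 24) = (d - 2)*(d - 1)*(d^2 - 7*d + 12) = (d - 4)*(d - 2)*(d - 1)*(d - 3)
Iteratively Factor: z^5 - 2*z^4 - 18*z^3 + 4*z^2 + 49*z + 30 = (z - 2)*(z^4 - 18*z^2 - 32*z - 15) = (z - 2)*(z + 1)*(z^3 - z^2 - 17*z - 15) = (z - 2)*(z + 1)^2*(z^2 - 2*z - 15) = (z - 5)*(z - 2)*(z + 1)^2*(z + 3)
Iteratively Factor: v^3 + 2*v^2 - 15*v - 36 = (v + 3)*(v^2 - v - 12) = (v + 3)^2*(v - 4)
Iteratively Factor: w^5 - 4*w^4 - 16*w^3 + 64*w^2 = (w + 4)*(w^4 - 8*w^3 + 16*w^2) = (w - 4)*(w + 4)*(w^3 - 4*w^2) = w*(w - 4)*(w + 4)*(w^2 - 4*w) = w^2*(w - 4)*(w + 4)*(w - 4)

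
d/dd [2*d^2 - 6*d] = 4*d - 6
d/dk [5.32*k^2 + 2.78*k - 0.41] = 10.64*k + 2.78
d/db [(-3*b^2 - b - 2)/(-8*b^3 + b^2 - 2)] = (-2*b*(12*b - 1)*(3*b^2 + b + 2) + (6*b + 1)*(8*b^3 - b^2 + 2))/(8*b^3 - b^2 + 2)^2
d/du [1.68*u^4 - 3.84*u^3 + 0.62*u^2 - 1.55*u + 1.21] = 6.72*u^3 - 11.52*u^2 + 1.24*u - 1.55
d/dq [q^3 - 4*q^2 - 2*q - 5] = 3*q^2 - 8*q - 2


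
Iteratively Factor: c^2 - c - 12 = (c - 4)*(c + 3)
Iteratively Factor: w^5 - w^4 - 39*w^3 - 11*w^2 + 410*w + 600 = (w + 2)*(w^4 - 3*w^3 - 33*w^2 + 55*w + 300) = (w - 5)*(w + 2)*(w^3 + 2*w^2 - 23*w - 60) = (w - 5)*(w + 2)*(w + 4)*(w^2 - 2*w - 15) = (w - 5)^2*(w + 2)*(w + 4)*(w + 3)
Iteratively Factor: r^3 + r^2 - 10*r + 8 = (r + 4)*(r^2 - 3*r + 2) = (r - 1)*(r + 4)*(r - 2)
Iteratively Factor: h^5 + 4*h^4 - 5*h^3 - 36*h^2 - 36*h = (h + 2)*(h^4 + 2*h^3 - 9*h^2 - 18*h) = (h + 2)*(h + 3)*(h^3 - h^2 - 6*h) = h*(h + 2)*(h + 3)*(h^2 - h - 6) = h*(h + 2)^2*(h + 3)*(h - 3)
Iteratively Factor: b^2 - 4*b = (b)*(b - 4)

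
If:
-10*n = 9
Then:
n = -9/10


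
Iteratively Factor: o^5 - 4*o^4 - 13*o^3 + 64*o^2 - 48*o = (o + 4)*(o^4 - 8*o^3 + 19*o^2 - 12*o) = (o - 3)*(o + 4)*(o^3 - 5*o^2 + 4*o) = o*(o - 3)*(o + 4)*(o^2 - 5*o + 4) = o*(o - 4)*(o - 3)*(o + 4)*(o - 1)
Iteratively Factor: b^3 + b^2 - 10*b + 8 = (b - 1)*(b^2 + 2*b - 8) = (b - 2)*(b - 1)*(b + 4)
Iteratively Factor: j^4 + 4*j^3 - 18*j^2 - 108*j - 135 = (j - 5)*(j^3 + 9*j^2 + 27*j + 27) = (j - 5)*(j + 3)*(j^2 + 6*j + 9) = (j - 5)*(j + 3)^2*(j + 3)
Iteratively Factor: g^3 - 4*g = (g)*(g^2 - 4) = g*(g - 2)*(g + 2)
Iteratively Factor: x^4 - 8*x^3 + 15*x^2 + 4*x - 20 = (x - 5)*(x^3 - 3*x^2 + 4) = (x - 5)*(x + 1)*(x^2 - 4*x + 4) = (x - 5)*(x - 2)*(x + 1)*(x - 2)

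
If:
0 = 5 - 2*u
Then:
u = 5/2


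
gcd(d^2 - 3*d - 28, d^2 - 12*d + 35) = d - 7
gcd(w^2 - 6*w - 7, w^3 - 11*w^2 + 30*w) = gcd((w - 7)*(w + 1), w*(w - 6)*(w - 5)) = 1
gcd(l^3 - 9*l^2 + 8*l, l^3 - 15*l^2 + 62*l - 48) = l^2 - 9*l + 8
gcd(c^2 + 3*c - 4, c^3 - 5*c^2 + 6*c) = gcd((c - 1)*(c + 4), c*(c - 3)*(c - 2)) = 1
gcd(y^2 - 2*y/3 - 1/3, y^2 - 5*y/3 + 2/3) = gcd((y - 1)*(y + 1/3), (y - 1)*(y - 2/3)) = y - 1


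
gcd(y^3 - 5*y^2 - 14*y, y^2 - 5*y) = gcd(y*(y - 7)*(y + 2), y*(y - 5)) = y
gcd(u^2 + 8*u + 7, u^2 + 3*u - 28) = u + 7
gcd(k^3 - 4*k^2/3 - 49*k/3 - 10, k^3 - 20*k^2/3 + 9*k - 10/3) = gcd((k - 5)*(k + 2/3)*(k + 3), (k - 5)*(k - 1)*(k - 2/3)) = k - 5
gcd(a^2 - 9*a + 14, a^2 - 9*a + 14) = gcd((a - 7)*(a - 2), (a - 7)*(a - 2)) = a^2 - 9*a + 14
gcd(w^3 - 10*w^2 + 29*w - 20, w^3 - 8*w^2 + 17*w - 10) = w^2 - 6*w + 5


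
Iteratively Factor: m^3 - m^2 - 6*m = (m + 2)*(m^2 - 3*m) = (m - 3)*(m + 2)*(m)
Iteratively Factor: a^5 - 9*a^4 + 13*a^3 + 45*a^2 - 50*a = (a - 5)*(a^4 - 4*a^3 - 7*a^2 + 10*a) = (a - 5)*(a - 1)*(a^3 - 3*a^2 - 10*a) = (a - 5)*(a - 1)*(a + 2)*(a^2 - 5*a) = (a - 5)^2*(a - 1)*(a + 2)*(a)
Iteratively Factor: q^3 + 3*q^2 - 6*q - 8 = (q + 4)*(q^2 - q - 2) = (q - 2)*(q + 4)*(q + 1)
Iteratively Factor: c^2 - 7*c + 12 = (c - 4)*(c - 3)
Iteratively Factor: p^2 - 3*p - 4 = (p + 1)*(p - 4)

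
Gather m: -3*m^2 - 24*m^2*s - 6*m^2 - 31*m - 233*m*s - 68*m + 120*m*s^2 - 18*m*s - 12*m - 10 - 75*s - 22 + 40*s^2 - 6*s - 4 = m^2*(-24*s - 9) + m*(120*s^2 - 251*s - 111) + 40*s^2 - 81*s - 36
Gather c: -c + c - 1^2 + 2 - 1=0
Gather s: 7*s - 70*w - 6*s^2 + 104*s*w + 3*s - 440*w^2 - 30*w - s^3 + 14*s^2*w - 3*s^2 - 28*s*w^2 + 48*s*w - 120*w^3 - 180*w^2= -s^3 + s^2*(14*w - 9) + s*(-28*w^2 + 152*w + 10) - 120*w^3 - 620*w^2 - 100*w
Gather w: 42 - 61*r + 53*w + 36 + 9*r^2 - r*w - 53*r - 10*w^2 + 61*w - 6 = 9*r^2 - 114*r - 10*w^2 + w*(114 - r) + 72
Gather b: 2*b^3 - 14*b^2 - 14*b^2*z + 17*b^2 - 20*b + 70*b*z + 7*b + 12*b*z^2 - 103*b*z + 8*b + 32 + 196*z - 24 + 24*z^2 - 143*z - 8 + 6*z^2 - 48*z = 2*b^3 + b^2*(3 - 14*z) + b*(12*z^2 - 33*z - 5) + 30*z^2 + 5*z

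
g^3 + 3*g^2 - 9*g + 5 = (g - 1)^2*(g + 5)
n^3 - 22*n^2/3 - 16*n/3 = n*(n - 8)*(n + 2/3)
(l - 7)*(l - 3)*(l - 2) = l^3 - 12*l^2 + 41*l - 42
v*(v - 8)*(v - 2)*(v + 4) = v^4 - 6*v^3 - 24*v^2 + 64*v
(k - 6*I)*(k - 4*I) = k^2 - 10*I*k - 24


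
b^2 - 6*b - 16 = (b - 8)*(b + 2)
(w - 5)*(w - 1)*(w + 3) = w^3 - 3*w^2 - 13*w + 15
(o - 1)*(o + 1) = o^2 - 1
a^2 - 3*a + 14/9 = (a - 7/3)*(a - 2/3)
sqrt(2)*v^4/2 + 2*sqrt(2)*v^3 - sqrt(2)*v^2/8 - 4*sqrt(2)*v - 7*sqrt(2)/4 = (v + 1/2)*(v + 7/2)*(v - sqrt(2))*(sqrt(2)*v/2 + 1)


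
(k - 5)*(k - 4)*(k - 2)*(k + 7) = k^4 - 4*k^3 - 39*k^2 + 226*k - 280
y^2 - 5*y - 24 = (y - 8)*(y + 3)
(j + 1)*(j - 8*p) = j^2 - 8*j*p + j - 8*p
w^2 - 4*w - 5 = (w - 5)*(w + 1)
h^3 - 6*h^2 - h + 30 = (h - 5)*(h - 3)*(h + 2)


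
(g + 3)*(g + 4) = g^2 + 7*g + 12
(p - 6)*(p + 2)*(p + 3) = p^3 - p^2 - 24*p - 36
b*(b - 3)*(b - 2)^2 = b^4 - 7*b^3 + 16*b^2 - 12*b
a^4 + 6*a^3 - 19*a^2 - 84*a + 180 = (a - 3)*(a - 2)*(a + 5)*(a + 6)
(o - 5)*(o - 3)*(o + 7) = o^3 - o^2 - 41*o + 105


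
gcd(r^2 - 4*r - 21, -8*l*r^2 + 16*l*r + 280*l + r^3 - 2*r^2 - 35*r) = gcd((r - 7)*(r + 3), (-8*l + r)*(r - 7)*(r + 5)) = r - 7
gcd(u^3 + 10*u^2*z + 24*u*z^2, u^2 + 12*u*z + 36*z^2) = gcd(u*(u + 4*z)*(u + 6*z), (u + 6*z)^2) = u + 6*z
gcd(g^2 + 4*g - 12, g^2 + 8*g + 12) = g + 6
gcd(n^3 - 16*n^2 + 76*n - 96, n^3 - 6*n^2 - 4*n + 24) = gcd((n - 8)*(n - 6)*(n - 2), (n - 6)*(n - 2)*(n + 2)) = n^2 - 8*n + 12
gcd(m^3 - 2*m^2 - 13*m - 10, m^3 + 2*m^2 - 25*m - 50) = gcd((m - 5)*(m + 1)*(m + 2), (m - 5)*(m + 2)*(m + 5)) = m^2 - 3*m - 10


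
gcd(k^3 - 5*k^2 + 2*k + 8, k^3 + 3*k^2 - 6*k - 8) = k^2 - k - 2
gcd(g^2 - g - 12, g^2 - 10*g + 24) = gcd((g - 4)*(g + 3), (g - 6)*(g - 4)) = g - 4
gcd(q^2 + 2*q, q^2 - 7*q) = q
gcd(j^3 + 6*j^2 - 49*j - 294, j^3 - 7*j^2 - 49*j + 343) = j^2 - 49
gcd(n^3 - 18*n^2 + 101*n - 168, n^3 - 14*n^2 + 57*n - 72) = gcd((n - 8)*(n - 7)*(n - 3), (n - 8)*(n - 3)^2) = n^2 - 11*n + 24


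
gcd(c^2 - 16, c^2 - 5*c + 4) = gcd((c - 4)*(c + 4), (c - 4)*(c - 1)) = c - 4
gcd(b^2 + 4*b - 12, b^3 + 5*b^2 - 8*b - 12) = b^2 + 4*b - 12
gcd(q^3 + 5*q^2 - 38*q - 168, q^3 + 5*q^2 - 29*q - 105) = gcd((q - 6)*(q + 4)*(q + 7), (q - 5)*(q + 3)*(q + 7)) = q + 7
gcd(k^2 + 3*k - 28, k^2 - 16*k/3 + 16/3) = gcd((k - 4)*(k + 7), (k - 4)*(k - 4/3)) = k - 4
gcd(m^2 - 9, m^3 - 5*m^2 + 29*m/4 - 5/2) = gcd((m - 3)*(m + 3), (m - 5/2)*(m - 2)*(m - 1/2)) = 1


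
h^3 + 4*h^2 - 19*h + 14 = (h - 2)*(h - 1)*(h + 7)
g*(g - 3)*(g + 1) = g^3 - 2*g^2 - 3*g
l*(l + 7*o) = l^2 + 7*l*o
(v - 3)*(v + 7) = v^2 + 4*v - 21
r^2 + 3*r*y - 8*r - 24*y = (r - 8)*(r + 3*y)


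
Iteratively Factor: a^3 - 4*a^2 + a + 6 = (a - 2)*(a^2 - 2*a - 3) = (a - 2)*(a + 1)*(a - 3)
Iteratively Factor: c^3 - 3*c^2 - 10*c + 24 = (c - 4)*(c^2 + c - 6) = (c - 4)*(c - 2)*(c + 3)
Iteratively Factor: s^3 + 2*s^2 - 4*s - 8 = (s - 2)*(s^2 + 4*s + 4) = (s - 2)*(s + 2)*(s + 2)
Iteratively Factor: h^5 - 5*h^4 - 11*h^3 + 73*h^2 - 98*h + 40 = (h - 1)*(h^4 - 4*h^3 - 15*h^2 + 58*h - 40) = (h - 1)^2*(h^3 - 3*h^2 - 18*h + 40) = (h - 2)*(h - 1)^2*(h^2 - h - 20) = (h - 5)*(h - 2)*(h - 1)^2*(h + 4)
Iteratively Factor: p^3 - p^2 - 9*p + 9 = (p - 3)*(p^2 + 2*p - 3) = (p - 3)*(p + 3)*(p - 1)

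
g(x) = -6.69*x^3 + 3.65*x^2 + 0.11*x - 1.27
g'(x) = -20.07*x^2 + 7.3*x + 0.11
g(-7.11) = 2587.02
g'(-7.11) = -1066.37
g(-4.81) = 827.14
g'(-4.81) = -499.34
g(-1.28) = 18.60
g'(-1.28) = -42.12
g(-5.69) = 1348.71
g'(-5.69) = -691.22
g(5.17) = -827.62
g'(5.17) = -498.60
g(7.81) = -2964.75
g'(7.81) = -1167.07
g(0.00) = -1.27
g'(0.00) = 0.11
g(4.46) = -521.69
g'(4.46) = -366.56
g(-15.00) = 23397.08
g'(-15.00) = -4625.14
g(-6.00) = 1574.51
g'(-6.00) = -766.21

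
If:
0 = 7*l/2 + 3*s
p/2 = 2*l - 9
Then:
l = -6*s/7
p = -24*s/7 - 18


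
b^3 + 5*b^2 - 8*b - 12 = (b - 2)*(b + 1)*(b + 6)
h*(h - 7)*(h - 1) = h^3 - 8*h^2 + 7*h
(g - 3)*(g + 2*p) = g^2 + 2*g*p - 3*g - 6*p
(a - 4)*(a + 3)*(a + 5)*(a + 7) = a^4 + 11*a^3 + 11*a^2 - 179*a - 420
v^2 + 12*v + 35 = (v + 5)*(v + 7)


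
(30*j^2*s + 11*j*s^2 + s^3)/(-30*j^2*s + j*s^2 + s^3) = (5*j + s)/(-5*j + s)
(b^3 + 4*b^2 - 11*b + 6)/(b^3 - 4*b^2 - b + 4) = (b^2 + 5*b - 6)/(b^2 - 3*b - 4)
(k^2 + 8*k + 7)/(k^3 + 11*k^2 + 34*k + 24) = (k + 7)/(k^2 + 10*k + 24)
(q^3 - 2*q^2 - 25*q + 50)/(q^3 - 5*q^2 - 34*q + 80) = (q - 5)/(q - 8)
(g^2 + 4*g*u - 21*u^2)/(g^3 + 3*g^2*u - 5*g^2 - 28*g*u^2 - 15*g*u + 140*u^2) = (-g + 3*u)/(-g^2 + 4*g*u + 5*g - 20*u)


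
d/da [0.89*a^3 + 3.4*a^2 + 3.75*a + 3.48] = 2.67*a^2 + 6.8*a + 3.75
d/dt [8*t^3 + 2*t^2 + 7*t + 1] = 24*t^2 + 4*t + 7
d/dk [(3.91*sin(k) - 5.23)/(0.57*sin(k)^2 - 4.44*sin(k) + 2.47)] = (-2.2287*sin(k)^2 + 5.9622*sin(k) - 13.5635)*cos(k)/(0.3249*sin(k)^4 - 5.0616*sin(k)^3 + 22.5294*sin(k)^2 - 21.9336*sin(k) + 6.1009)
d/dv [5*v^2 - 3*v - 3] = 10*v - 3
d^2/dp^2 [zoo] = 0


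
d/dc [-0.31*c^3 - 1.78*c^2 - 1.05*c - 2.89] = -0.93*c^2 - 3.56*c - 1.05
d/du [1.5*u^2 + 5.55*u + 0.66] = 3.0*u + 5.55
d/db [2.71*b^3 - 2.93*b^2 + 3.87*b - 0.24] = 8.13*b^2 - 5.86*b + 3.87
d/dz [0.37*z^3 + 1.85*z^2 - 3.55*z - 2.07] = 1.11*z^2 + 3.7*z - 3.55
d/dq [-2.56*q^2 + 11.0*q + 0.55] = 11.0 - 5.12*q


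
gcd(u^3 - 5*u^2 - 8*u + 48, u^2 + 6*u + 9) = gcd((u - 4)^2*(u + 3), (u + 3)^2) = u + 3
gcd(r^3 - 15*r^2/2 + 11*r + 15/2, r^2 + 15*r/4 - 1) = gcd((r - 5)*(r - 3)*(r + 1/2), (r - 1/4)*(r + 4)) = 1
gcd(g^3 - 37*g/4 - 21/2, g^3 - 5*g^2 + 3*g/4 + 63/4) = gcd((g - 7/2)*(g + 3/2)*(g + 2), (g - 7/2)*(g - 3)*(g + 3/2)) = g^2 - 2*g - 21/4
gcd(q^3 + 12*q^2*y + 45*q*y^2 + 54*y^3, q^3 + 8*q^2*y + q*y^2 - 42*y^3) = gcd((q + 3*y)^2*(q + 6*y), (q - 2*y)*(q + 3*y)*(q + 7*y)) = q + 3*y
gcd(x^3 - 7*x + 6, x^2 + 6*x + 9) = x + 3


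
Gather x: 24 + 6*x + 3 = 6*x + 27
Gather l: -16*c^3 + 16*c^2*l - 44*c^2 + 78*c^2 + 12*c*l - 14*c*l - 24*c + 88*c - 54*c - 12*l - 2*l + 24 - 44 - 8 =-16*c^3 + 34*c^2 + 10*c + l*(16*c^2 - 2*c - 14) - 28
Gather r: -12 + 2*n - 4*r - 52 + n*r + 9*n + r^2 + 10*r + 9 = 11*n + r^2 + r*(n + 6) - 55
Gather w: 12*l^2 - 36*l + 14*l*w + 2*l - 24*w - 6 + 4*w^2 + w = 12*l^2 - 34*l + 4*w^2 + w*(14*l - 23) - 6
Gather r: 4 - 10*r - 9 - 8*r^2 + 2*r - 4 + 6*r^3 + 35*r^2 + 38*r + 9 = 6*r^3 + 27*r^2 + 30*r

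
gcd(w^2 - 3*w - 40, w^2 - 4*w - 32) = w - 8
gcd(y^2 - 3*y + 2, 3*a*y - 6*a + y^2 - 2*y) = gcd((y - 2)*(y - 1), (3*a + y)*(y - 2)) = y - 2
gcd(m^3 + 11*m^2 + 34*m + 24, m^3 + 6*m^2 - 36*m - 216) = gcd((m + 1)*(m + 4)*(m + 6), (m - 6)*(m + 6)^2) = m + 6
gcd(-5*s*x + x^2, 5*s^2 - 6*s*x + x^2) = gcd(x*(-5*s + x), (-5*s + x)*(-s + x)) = -5*s + x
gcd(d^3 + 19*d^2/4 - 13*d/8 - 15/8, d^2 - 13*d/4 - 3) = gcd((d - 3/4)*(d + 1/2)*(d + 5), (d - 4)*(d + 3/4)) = 1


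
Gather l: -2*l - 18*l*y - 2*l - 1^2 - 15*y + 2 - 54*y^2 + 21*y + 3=l*(-18*y - 4) - 54*y^2 + 6*y + 4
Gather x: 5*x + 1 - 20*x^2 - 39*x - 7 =-20*x^2 - 34*x - 6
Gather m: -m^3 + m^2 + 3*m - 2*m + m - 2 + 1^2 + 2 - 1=-m^3 + m^2 + 2*m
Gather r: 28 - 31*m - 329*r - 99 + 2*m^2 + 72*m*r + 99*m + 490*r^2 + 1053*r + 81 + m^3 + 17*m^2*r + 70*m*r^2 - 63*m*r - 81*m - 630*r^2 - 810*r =m^3 + 2*m^2 - 13*m + r^2*(70*m - 140) + r*(17*m^2 + 9*m - 86) + 10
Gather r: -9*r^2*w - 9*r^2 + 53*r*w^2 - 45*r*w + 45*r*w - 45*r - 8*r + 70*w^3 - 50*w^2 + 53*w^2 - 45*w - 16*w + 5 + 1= r^2*(-9*w - 9) + r*(53*w^2 - 53) + 70*w^3 + 3*w^2 - 61*w + 6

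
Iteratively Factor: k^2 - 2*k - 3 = (k - 3)*(k + 1)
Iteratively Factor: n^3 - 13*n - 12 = (n + 3)*(n^2 - 3*n - 4) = (n - 4)*(n + 3)*(n + 1)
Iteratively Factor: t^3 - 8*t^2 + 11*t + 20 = (t + 1)*(t^2 - 9*t + 20) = (t - 4)*(t + 1)*(t - 5)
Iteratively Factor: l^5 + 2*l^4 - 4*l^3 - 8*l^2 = (l - 2)*(l^4 + 4*l^3 + 4*l^2) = l*(l - 2)*(l^3 + 4*l^2 + 4*l) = l*(l - 2)*(l + 2)*(l^2 + 2*l) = l^2*(l - 2)*(l + 2)*(l + 2)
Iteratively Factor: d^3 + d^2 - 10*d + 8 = (d + 4)*(d^2 - 3*d + 2) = (d - 2)*(d + 4)*(d - 1)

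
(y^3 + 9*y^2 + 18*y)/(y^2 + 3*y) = y + 6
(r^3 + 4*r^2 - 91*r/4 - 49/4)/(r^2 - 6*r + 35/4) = (2*r^2 + 15*r + 7)/(2*r - 5)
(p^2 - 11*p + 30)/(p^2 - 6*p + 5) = (p - 6)/(p - 1)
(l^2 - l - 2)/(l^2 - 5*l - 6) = (l - 2)/(l - 6)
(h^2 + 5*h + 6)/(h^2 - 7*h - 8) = (h^2 + 5*h + 6)/(h^2 - 7*h - 8)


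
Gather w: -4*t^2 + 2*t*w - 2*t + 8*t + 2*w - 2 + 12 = -4*t^2 + 6*t + w*(2*t + 2) + 10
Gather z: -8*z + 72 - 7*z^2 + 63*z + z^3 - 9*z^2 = z^3 - 16*z^2 + 55*z + 72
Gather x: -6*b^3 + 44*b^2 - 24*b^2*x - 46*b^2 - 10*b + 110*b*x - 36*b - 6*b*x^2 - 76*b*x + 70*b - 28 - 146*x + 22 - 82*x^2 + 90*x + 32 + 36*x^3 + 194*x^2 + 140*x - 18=-6*b^3 - 2*b^2 + 24*b + 36*x^3 + x^2*(112 - 6*b) + x*(-24*b^2 + 34*b + 84) + 8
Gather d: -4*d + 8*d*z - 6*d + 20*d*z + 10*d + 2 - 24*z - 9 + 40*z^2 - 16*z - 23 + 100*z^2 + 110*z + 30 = 28*d*z + 140*z^2 + 70*z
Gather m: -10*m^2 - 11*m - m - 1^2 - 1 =-10*m^2 - 12*m - 2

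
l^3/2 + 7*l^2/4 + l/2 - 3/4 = (l/2 + 1/2)*(l - 1/2)*(l + 3)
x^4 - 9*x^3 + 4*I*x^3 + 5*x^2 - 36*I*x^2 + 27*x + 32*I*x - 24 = (x - 8)*(x - 1)*(x + I)*(x + 3*I)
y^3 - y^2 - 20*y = y*(y - 5)*(y + 4)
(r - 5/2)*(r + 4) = r^2 + 3*r/2 - 10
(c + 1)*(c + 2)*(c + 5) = c^3 + 8*c^2 + 17*c + 10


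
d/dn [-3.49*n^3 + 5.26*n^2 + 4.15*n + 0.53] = -10.47*n^2 + 10.52*n + 4.15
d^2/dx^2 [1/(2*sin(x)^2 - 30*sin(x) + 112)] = (-4*sin(x)^4 + 45*sin(x)^3 + 5*sin(x)^2 - 930*sin(x) + 338)/(2*(sin(x)^2 - 15*sin(x) + 56)^3)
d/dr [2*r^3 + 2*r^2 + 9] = 2*r*(3*r + 2)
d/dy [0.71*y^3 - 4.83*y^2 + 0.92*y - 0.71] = 2.13*y^2 - 9.66*y + 0.92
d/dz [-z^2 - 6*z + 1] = -2*z - 6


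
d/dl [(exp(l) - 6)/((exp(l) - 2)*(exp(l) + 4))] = (-exp(2*l) + 12*exp(l) + 4)*exp(l)/(exp(4*l) + 4*exp(3*l) - 12*exp(2*l) - 32*exp(l) + 64)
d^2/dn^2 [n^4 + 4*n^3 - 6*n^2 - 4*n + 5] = 12*n^2 + 24*n - 12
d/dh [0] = 0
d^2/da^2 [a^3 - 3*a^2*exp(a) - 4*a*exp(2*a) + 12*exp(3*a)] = -3*a^2*exp(a) - 16*a*exp(2*a) - 12*a*exp(a) + 6*a + 108*exp(3*a) - 16*exp(2*a) - 6*exp(a)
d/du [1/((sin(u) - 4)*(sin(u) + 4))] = -sin(2*u)/((sin(u) - 4)^2*(sin(u) + 4)^2)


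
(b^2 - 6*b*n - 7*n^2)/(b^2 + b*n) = (b - 7*n)/b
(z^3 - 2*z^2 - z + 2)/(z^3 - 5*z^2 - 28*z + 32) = (z^2 - z - 2)/(z^2 - 4*z - 32)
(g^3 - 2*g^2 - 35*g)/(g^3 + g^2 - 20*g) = (g - 7)/(g - 4)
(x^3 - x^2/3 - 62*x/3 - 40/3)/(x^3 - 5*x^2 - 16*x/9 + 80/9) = 3*(3*x^2 + 14*x + 8)/(9*x^2 - 16)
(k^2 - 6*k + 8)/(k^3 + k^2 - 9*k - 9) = (k^2 - 6*k + 8)/(k^3 + k^2 - 9*k - 9)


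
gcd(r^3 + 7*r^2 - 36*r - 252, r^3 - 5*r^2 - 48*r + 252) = r^2 + r - 42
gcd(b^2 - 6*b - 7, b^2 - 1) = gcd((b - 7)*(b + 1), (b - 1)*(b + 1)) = b + 1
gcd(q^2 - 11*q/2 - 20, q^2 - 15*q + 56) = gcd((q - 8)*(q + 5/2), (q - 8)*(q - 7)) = q - 8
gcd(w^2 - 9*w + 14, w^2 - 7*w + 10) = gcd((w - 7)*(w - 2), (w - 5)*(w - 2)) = w - 2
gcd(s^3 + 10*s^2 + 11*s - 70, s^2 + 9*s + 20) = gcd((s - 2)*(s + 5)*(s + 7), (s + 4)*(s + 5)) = s + 5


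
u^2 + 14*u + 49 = (u + 7)^2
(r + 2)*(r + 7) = r^2 + 9*r + 14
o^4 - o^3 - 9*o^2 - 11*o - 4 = (o - 4)*(o + 1)^3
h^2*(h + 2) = h^3 + 2*h^2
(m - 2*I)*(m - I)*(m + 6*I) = m^3 + 3*I*m^2 + 16*m - 12*I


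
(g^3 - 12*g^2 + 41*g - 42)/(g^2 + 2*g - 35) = (g^3 - 12*g^2 + 41*g - 42)/(g^2 + 2*g - 35)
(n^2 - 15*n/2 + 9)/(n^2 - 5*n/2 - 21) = (2*n - 3)/(2*n + 7)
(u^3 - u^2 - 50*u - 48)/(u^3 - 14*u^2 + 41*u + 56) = (u + 6)/(u - 7)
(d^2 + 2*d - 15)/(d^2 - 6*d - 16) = (-d^2 - 2*d + 15)/(-d^2 + 6*d + 16)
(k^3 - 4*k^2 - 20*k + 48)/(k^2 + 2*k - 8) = k - 6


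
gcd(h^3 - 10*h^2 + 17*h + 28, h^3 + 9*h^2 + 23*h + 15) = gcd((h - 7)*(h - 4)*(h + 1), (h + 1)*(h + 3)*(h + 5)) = h + 1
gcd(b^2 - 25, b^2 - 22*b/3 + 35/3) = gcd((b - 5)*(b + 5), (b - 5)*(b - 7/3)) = b - 5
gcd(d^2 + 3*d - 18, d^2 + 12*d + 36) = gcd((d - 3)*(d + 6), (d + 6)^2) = d + 6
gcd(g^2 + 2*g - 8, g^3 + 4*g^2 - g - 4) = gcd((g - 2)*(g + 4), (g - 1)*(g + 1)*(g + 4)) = g + 4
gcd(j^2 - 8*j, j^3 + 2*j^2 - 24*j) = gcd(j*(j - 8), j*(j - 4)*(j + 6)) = j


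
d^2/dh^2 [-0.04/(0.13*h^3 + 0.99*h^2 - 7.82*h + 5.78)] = ((0.0312*h + 0.0792)*(0.13*h^3 + 0.99*h^2 - 7.82*h + 5.78) - 0.04*(0.39*h^2 + 1.98*h - 7.82)*(0.78*h^2 + 3.96*h - 15.64))/(0.13*h^3 + 0.99*h^2 - 7.82*h + 5.78)^3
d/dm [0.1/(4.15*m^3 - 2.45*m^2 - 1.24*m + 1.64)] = (-1.245*m^2 + 0.49*m + 0.124)/(4.15*m^3 - 2.45*m^2 - 1.24*m + 1.64)^2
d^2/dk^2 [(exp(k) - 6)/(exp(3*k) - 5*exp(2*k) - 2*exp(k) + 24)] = (4*exp(6*k) - 69*exp(5*k) + 363*exp(4*k) - 898*exp(3*k) + 1836*exp(2*k) - 2856*exp(k) + 288)*exp(k)/(exp(9*k) - 15*exp(8*k) + 69*exp(7*k) + 7*exp(6*k) - 858*exp(5*k) + 1452*exp(4*k) + 3160*exp(3*k) - 8352*exp(2*k) - 3456*exp(k) + 13824)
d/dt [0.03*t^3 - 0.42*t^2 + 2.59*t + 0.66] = 0.09*t^2 - 0.84*t + 2.59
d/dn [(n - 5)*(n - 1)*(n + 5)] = 3*n^2 - 2*n - 25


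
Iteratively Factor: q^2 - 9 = (q - 3)*(q + 3)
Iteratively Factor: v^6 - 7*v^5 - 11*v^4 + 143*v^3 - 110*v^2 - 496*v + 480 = (v + 4)*(v^5 - 11*v^4 + 33*v^3 + 11*v^2 - 154*v + 120) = (v - 5)*(v + 4)*(v^4 - 6*v^3 + 3*v^2 + 26*v - 24) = (v - 5)*(v - 3)*(v + 4)*(v^3 - 3*v^2 - 6*v + 8) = (v - 5)*(v - 3)*(v - 1)*(v + 4)*(v^2 - 2*v - 8) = (v - 5)*(v - 3)*(v - 1)*(v + 2)*(v + 4)*(v - 4)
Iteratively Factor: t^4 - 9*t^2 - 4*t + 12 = (t - 1)*(t^3 + t^2 - 8*t - 12) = (t - 1)*(t + 2)*(t^2 - t - 6) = (t - 3)*(t - 1)*(t + 2)*(t + 2)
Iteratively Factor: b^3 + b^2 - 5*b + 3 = (b + 3)*(b^2 - 2*b + 1) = (b - 1)*(b + 3)*(b - 1)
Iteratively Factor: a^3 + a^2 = (a + 1)*(a^2) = a*(a + 1)*(a)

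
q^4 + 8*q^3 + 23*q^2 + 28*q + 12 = (q + 1)*(q + 2)^2*(q + 3)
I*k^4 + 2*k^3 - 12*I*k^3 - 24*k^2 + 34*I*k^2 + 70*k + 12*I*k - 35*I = (k - 7)*(k - 5)*(k - I)*(I*k + 1)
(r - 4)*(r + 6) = r^2 + 2*r - 24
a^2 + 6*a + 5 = (a + 1)*(a + 5)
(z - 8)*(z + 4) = z^2 - 4*z - 32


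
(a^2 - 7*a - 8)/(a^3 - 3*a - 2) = (a - 8)/(a^2 - a - 2)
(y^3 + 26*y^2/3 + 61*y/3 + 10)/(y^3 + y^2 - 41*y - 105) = (y + 2/3)/(y - 7)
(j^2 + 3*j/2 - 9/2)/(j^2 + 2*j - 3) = (j - 3/2)/(j - 1)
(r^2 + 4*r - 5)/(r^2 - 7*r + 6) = (r + 5)/(r - 6)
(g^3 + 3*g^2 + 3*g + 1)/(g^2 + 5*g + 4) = (g^2 + 2*g + 1)/(g + 4)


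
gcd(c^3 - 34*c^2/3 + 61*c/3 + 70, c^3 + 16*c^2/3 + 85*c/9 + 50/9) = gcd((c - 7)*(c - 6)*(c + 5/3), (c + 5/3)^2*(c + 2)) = c + 5/3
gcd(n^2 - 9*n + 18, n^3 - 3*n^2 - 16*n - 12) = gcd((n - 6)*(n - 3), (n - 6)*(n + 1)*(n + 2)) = n - 6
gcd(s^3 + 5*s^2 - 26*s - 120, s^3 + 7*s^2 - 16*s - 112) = s + 4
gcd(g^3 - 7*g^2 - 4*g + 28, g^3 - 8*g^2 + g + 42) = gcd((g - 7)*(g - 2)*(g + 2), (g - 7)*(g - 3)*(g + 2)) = g^2 - 5*g - 14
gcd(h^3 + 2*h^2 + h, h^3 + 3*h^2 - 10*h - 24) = 1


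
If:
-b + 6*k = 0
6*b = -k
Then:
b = 0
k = 0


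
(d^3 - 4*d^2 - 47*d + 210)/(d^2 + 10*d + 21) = (d^2 - 11*d + 30)/(d + 3)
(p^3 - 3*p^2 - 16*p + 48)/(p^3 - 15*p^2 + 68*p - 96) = (p + 4)/(p - 8)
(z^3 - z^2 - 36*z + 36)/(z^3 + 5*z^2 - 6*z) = (z - 6)/z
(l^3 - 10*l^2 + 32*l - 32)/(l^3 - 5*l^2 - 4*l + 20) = (l^2 - 8*l + 16)/(l^2 - 3*l - 10)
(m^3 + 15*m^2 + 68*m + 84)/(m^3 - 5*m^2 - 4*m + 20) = (m^2 + 13*m + 42)/(m^2 - 7*m + 10)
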